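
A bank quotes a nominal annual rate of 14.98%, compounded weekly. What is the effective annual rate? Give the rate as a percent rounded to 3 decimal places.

16.135%

EAR = (1 + 14.98%/52)^52 − 1 = (1 + 0.00288077)^52 − 1.
(1 + 0.00288077)^52 ≈ 1.161352, so EAR ≈ 16.13518%.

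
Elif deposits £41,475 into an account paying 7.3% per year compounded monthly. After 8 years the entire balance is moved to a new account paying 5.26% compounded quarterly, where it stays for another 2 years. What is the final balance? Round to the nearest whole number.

After 8 years at 7.3%: 41,475 × 1.7900272406 ≈ 74,241.3798.
Then 2 years at 5.26%: 74,241.3798 × 1.1101712854 ≈ 82,420.6481.

£82,421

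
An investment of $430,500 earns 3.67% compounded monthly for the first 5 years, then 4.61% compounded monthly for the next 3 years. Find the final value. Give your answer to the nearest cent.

$593,598.00

After 5 years at 3.67%: 430,500 × 1.20107857875 ≈ 517,064.3282.
Then 3 years at 4.61%: 517,064.3282 × 1.1480157613 ≈ 593,597.9983.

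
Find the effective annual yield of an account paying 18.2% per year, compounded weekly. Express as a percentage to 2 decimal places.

19.92%

EAR = (1 + 18.2%/52)^52 − 1 = (1 + 0.0035)^52 − 1.
(1 + 0.0035)^52 ≈ 1.199233, so EAR ≈ 19.92331%.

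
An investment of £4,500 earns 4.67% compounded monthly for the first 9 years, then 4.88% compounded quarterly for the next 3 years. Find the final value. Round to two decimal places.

After 9 years at 4.67%: 4,500 × 1.521176855 ≈ 6,845.2958.
Then 3 years at 4.88%: 6,845.2958 × 1.15663411 ≈ 7,917.5027.

£7,917.50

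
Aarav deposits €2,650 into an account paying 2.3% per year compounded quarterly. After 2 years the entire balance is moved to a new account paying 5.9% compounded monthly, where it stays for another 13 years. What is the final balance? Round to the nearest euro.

€5,963

After 2 years at 2.3%: 2,650 × 1.046936473 ≈ 2,774.3817.
Then 13 years at 5.9%: 2,774.3817 × 2.149253593 ≈ 5,962.8497.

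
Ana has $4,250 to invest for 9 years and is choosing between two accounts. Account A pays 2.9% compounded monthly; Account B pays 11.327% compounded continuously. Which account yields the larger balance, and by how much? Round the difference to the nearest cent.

Account B, by $6,263.63

A: (1 + 0.029/12)^108 ≈ 1.29781896, so 4,250 × 1.29781896 ≈ 5,515.7306.
B: e^(0.11327·9) = e^1.01943 ≈ 2.7716144934, so 4,250 × 2.7716144934 ≈ 11,779.3616.
Difference ≈ 6,263.6310 in favor of B.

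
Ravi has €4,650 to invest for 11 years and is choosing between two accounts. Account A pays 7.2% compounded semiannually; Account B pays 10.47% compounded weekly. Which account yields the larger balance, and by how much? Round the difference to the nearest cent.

Account B, by €4,569.20

Account A growth factor: (1 + 0.036)^22 ≈ 2.1772816832; balance ≈ 10,124.3598.
Account B growth factor: (1 + 0.1047/52)^572 ≈ 3.1599054371; balance ≈ 14,693.5603.
Account B is larger by 4,569.2005.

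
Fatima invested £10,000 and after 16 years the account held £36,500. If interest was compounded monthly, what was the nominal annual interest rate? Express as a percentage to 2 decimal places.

(1 + r/12)^192 = 36,500/10,000 = 3.65.
1 + r/12 = 3.65^(1/192) ≈ 1.006766, so r/12 ≈ 0.00676616.
r ≈ 12·0.00676616 = 8.11939%.

8.12%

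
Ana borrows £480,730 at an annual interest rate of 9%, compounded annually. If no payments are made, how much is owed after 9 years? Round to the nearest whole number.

Annual rate = 9% = 0.09; years = 9.
A = 480,730·(1 + 0.09)^9 ≈ 480,730·2.171893279442 ≈ 1,044,094.2562.

£1,044,094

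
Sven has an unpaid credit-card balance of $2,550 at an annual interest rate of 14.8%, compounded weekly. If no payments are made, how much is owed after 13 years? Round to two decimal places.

$17,415.50

Growth factor = (1 + 0.148/52)^676 ≈ 6.8296073582.
A ≈ 2,550 × 6.8296073582 ≈ 17,415.4988.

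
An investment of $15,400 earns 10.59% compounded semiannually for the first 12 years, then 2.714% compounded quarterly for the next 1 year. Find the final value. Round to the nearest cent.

Phase 1: 15,400·(1 + 0.05295)^24 ≈ 53,125.9483.
Phase 2: 53,125.9483·(1 + 0.006785)^4 ≈ 54,582.5273.

$54,582.53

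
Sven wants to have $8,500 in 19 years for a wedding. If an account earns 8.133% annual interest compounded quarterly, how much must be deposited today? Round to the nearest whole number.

$1,841

Periodic rate = 8.133%/4 = 0.0203325; 76 periods.
P = 8,500/(1 + 0.0203325)^76 ≈ 8,500/4.617115443 ≈ 1,840.9763.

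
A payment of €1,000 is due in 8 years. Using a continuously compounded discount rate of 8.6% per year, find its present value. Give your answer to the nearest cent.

€502.58

P = A·e^(−rt) = 1,000·e^(−0.688).
e^(−0.688) ≈ 0.502580225, so P ≈ 502.5802.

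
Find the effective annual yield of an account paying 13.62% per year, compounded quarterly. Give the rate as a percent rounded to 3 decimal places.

14.332%

One year is 4 periods at 0.03405 each: (1 + 0.03405)^4 ≈ 1.143316.
EAR = 1.143316 − 1 ≈ 14.33157%.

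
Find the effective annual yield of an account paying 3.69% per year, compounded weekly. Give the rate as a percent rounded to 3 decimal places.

One year is 52 periods at 0.000709615 each: (1 + 0.000709615)^52 ≈ 1.037576.
EAR = 1.037576 − 1 ≈ 3.75757%.

3.758%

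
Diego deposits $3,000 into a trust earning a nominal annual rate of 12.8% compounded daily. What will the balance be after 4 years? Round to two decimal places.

$5,005.43

Periodic rate = 12.8%/365 = 0.000350685; periods = 365·4 = 1460.
A = 3,000·(1 + 0.128/365)^1460 ≈ 3,000·1.66847535 ≈ 5,005.4261.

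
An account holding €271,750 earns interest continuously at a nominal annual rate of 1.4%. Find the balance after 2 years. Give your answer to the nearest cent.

A = P·e^(rt) = 271,750·e^(0.014·2) = 271,750·e^0.028.
e^0.028 ≈ 1.02839568442, so A ≈ 279,466.5272.

€279,466.53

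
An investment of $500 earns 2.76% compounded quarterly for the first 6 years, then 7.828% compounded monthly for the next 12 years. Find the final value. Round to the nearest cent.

$1,504.10

After 6 years at 2.76%: 500 × 1.179430028 ≈ 589.7150.
Then 12 years at 7.828%: 589.7150 × 2.550550914 ≈ 1,504.0982.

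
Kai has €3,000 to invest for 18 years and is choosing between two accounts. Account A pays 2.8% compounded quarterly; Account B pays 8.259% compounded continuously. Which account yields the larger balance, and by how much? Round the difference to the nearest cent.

Account B, by €8,309.09

A: (1 + 0.007)^72 ≈ 1.652425468, so 3,000 × 1.652425468 ≈ 4,957.2764.
B: e^(0.08259·18) = e^1.48662 ≈ 4.4221234532, so 3,000 × 4.4221234532 ≈ 13,266.3704.
Difference ≈ 8,309.0940 in favor of B.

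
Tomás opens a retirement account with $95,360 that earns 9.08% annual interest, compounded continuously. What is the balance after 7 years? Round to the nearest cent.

$180,054.43

A = P·e^(rt) = 95,360·e^(0.0908·7) = 95,360·e^0.6356.
e^0.6356 ≈ 1.88815469448, so A ≈ 180,054.4317.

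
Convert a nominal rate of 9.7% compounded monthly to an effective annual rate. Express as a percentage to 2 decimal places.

10.14%

One year is 12 periods at 0.00808333 each: (1 + 0.00808333)^12 ≈ 1.101431.
EAR = 1.101431 − 1 ≈ 10.14308%.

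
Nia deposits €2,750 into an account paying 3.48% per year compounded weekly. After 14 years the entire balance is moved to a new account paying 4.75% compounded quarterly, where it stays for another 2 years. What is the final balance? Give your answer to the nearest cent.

€4,918.87

Phase 1: 2,750·(1 + 0.0348/52)^728 ≈ 4,475.5890.
Phase 2: 4,475.5890·(1 + 0.011875)^8 ≈ 4,918.8675.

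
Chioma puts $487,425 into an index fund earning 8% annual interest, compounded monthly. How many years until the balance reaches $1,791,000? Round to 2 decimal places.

16.32 years

(1 + 0.00666667)^(12t) = 1,791,000/487,425 = 3.6744.
12t·ln(1 + 0.00666667) = ln(3.6744); 12t = 1.3014/0.00664454 ≈ 195.8589.
t ≈ 16.3216 years.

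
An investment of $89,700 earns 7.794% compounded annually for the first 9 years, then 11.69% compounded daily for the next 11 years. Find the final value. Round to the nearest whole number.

Phase 1: 89,700·(1 + 0.07794)^9 ≈ 176,255.9288.
Phase 2: 176,255.9288·(1 + 0.1169/365)^4015 ≈ 637,549.0426.

$637,549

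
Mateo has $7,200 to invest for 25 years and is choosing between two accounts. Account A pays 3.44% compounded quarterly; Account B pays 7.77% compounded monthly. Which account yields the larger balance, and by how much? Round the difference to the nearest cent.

Account A growth factor: (1 + 0.0086)^100 ≈ 2.3544874631; balance ≈ 16,952.3097.
Account B growth factor: (1 + 0.006475)^300 ≈ 6.9326225221; balance ≈ 49,914.8822.
Account B is larger by 32,962.5724.

Account B, by $32,962.57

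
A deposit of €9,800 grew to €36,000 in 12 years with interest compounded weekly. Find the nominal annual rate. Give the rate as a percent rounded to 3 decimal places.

The 624-period growth factor is 36,000/9,800 = 3.67347.
r/52 = 3.67347^(1/624) − 1 ≈ 0.00208733, so r ≈ 52·0.00208733 = 10.85412%.

10.854%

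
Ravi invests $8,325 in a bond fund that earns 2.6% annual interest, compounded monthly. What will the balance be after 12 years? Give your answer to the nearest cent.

$11,369.40

Growth factor = (1 + 0.026/12)^144 ≈ 1.3656936765.
A ≈ 8,325 × 1.3656936765 ≈ 11,369.3999.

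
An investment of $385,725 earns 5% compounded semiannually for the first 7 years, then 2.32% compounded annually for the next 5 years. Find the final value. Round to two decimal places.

$611,243.93

After 7 years at 5%: 385,725 × 1.41297382097 ≈ 545,019.3271.
Then 5 years at 2.32%: 545,019.3271 × 1.12150872691 ≈ 611,243.9317.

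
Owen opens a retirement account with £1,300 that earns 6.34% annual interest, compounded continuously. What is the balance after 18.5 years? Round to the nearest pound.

£4,201

A = P·e^(rt) = 1,300·e^(0.0634·18.5) = 1,300·e^1.1729.
e^1.1729 ≈ 3.231349979, so A ≈ 4,200.7550.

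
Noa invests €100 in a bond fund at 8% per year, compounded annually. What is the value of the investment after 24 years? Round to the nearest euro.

€634

Annual rate = 8% = 0.08; years = 24.
A = 100·(1 + 0.08)^24 ≈ 100·6.34118074 ≈ 634.1181.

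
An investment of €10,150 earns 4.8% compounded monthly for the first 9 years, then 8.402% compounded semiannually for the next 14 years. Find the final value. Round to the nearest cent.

€49,444.71

Phase 1: 10,150·(1 + 0.004)^108 ≈ 15,620.9350.
Phase 2: 15,620.9350·(1 + 0.04201)^28 ≈ 49,444.7126.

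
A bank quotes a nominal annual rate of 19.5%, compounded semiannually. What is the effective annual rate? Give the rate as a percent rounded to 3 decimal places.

One year is 2 periods at 0.0975 each: (1 + 0.0975)^2 ≈ 1.204506.
EAR = 1.204506 − 1 ≈ 20.45062%.

20.451%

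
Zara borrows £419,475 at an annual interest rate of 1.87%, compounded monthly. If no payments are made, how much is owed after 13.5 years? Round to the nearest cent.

Periodic rate = 1.87%/12 = 0.00155833; periods = 12·13.5 = 162.
A = 419,475·(1 + 0.0187/12)^162 ≈ 419,475·1.28692223521 ≈ 539,831.7046.

£539,831.70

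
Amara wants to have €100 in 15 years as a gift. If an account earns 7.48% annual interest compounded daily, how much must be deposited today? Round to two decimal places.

Periodic rate = 7.48%/365 = 0.000204932; 5475 periods.
P = 100/(1 + 0.0748/365)^5475 ≈ 100/3.0706371 ≈ 32.5665.

€32.57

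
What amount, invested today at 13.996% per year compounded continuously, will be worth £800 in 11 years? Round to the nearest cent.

£171.58

P = A·e^(−rt) = 800·e^(−1.53956).
e^(−1.53956) ≈ 0.21447545, so P ≈ 171.5804.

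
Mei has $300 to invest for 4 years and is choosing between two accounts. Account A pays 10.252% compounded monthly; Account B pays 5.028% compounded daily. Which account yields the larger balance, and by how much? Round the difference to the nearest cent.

Account A, by $84.47

A: (1 + 0.10252/12)^48 ≈ 1.50431582, so 300 × 1.50431582 ≈ 451.2947.
B: (1 + 0.05028/365)^1460 ≈ 1.22275456, so 300 × 1.22275456 ≈ 366.8264.
Difference ≈ 84.4684 in favor of A.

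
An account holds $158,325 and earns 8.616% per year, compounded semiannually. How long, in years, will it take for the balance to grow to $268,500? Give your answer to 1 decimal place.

(1 + 0.04308)^(2t) = 268,500/158,325 = 1.6959.
2t·ln(1 + 0.04308) = ln(1.6959); 2t = 0.5282/0.0421779 ≈ 12.5232.
t ≈ 6.2616 years.

6.3 years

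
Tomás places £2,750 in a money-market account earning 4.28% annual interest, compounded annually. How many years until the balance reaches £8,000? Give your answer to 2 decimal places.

We need (1 + 0.0428)^t = 2.9091, so t = ln 2.9091 / ln 1.0428 ≈ 25.4797.

25.48 years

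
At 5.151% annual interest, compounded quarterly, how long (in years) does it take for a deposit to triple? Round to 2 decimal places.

21.47 years

(1 + 0.0128775)^(4t) = 3.
4t = ln 3 / ln(1 + 0.0128775) ≈ 1.0986/0.0127953 ≈ 85.8607.
t ≈ 21.4652.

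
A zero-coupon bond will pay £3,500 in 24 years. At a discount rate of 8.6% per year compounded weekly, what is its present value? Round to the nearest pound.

Growth factor = (1 + 0.086/52)^1248 ≈ 7.863997856.
P = 3,500/7.863997856 ≈ 445.0662.

£445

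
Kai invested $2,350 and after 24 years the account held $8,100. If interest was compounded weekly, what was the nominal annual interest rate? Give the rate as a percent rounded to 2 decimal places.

The 1248-period growth factor is 8,100/2,350 = 3.44681.
r/52 = 3.44681^(1/1248) − 1 ≈ 0.000992037, so r ≈ 52·0.000992037 = 5.15859%.

5.16%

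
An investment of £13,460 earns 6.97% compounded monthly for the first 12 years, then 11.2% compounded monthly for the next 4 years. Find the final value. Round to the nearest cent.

After 12 years at 6.97%: 13,460 × 2.3024650733 ≈ 30,991.1799.
Then 4 years at 11.2%: 30,991.1799 × 1.5619300242 ≈ 48,406.0543.

£48,406.05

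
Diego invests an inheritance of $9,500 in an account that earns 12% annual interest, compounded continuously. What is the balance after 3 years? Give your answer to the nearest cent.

$13,616.63

A = P·e^(rt) = 9,500·e^(0.12·3) = 9,500·e^0.36.
e^0.36 ≈ 1.4333294146, so A ≈ 13,616.6294.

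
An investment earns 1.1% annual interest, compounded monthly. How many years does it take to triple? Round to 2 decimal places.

99.92 years

(1 + 0.000916667)^(12t) = 3.
12t = ln 3 / ln(1 + 0.000916667) ≈ 1.0986/0.000916247 ≈ 1199.0354.
t ≈ 99.9196.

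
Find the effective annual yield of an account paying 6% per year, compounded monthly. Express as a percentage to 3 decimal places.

6.168%

EAR = (1 + 6%/12)^12 − 1 = (1 + 0.005)^12 − 1.
(1 + 0.005)^12 ≈ 1.061678, so EAR ≈ 6.16778%.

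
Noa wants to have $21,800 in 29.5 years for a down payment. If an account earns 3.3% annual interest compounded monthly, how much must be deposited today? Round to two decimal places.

Growth factor = (1 + 0.00275)^354 ≈ 2.6436588521.
P = 21,800/2.6436588521 ≈ 8,246.1472.

$8,246.15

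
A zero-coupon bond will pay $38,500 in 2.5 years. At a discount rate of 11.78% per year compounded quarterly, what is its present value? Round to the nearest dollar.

Periodic rate = 11.78%/4 = 0.02945; 10 periods.
P = 38,500/(1 + 0.02945)^10 ≈ 38,500/1.3367573462 ≈ 28,801.0387.

$28,801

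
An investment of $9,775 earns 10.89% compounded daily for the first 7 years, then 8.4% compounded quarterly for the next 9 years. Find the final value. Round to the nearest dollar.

$44,265

Phase 1: 9,775·(1 + 0.1089/365)^2555 ≈ 20,947.3974.
Phase 2: 20,947.3974·(1 + 0.021)^36 ≈ 44,264.6248.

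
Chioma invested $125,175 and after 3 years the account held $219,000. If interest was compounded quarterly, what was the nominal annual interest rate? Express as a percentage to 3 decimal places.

(1 + r/4)^12 = 219,000/125,175 = 1.74955.
1 + r/4 = 1.74955^(1/12) ≈ 1.047717, so r/4 ≈ 0.0477167.
r ≈ 4·0.0477167 = 19.08669%.

19.087%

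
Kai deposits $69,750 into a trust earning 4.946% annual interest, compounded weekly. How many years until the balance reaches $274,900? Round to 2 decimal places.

(1 + 0.000951154)^(52t) = 274,900/69,750 = 3.9412.
52t·ln(1 + 0.000951154) = ln(3.9412); 52t = 1.3715/0.000950702 ≈ 1442.6080.
t ≈ 27.7425 years.

27.74 years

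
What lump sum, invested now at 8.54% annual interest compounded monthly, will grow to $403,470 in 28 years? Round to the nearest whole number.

$37,240

Growth factor = (1 + 0.0854/12)^336 ≈ 10.8344564551.
P = 403,470/10.8344564551 ≈ 37,239.5239.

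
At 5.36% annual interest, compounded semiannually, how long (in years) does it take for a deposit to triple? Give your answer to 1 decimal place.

(1 + 0.0268)^(2t) = 3.
2t = ln 3 / ln(1 + 0.0268) ≈ 1.0986/0.0264472 ≈ 41.5399.
t ≈ 20.7699.

20.8 years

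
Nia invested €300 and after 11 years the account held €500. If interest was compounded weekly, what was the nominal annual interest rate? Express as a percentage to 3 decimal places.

The 572-period growth factor is 500/300 = 1.66667.
r/52 = 1.66667^(1/572) − 1 ≈ 0.000893451, so r ≈ 52·0.000893451 = 4.64594%.

4.646%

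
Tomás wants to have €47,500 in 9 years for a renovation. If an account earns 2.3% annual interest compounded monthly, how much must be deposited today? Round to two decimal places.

Growth factor = (1 + 0.023/12)^108 ≈ 1.2297389095.
P = 47,500/1.2297389095 ≈ 38,626.0853.

€38,626.09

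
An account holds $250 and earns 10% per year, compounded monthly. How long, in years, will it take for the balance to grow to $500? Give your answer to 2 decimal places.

6.96 years

We need (1 + 0.00833333)^(12t) = 2, so 12t = ln 2 / ln 1.008333 ≈ 83.5238.
t ≈ 83.5238/12 = 6.9603 years.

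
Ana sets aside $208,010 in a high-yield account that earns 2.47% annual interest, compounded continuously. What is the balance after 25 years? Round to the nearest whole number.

$385,710

A = P·e^(rt) = 208,010·e^(0.0247·25) = 208,010·e^0.6175.
e^0.6175 ≈ 1.85428652605, so A ≈ 385,710.1403.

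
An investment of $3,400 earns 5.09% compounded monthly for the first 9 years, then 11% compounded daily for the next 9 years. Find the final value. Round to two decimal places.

$14,450.91

Phase 1: 3,400·(1 + 0.0509/12)^108 ≈ 5,370.4227.
Phase 2: 5,370.4227·(1 + 0.11/365)^3285 ≈ 14,450.9112.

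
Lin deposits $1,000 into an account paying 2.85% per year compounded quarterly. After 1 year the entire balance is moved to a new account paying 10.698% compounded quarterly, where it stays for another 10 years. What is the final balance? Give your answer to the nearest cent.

After 1 years at 2.85%: 1,000 × 1.028806043 ≈ 1,028.8060.
Then 10 years at 10.698%: 1,028.8060 × 2.874113171 ≈ 2,956.9050.

$2,956.90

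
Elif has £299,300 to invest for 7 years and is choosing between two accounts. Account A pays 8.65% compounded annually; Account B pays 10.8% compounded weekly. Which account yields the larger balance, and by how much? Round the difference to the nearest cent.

Account B, by £101,979.68

Account A growth factor: (1 + 0.0865)^7 ≈ 1.78734386765; balance ≈ 534,952.0196.
Account B growth factor: (1 + 0.108/52)^364 ≈ 2.12807115499; balance ≈ 636,931.6967.
Account B is larger by 101,979.6771.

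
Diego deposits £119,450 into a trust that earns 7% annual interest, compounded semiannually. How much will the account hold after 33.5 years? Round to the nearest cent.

Periodic rate = 7%/2 = 0.035; periods = 2·33.5 = 67.
A = 119,450·(1 + 0.035)^67 ≈ 119,450·10.02313168322 ≈ 1,197,263.0796.

£1,197,263.08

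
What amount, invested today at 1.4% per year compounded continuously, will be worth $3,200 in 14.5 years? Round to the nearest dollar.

P = A·e^(−rt) = 3,200·e^(−0.203).
e^(−0.203) ≈ 0.8162782414, so P ≈ 2,612.0904.

$2,612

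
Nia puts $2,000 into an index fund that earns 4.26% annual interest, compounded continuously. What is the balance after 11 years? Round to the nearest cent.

$3,195.51

A = P·e^(rt) = 2,000·e^(0.0426·11) = 2,000·e^0.4686.
e^0.4686 ≈ 1.597755769, so A ≈ 3,195.5115.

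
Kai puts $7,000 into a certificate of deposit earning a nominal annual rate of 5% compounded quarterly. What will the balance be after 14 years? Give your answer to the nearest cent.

$14,035.24

Growth factor = (1 + 0.0125)^56 ≈ 2.0050342039.
A ≈ 7,000 × 2.0050342039 ≈ 14,035.2394.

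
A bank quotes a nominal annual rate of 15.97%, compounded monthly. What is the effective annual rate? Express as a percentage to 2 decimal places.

17.19%

One year is 12 periods at 0.0133083 each: (1 + 0.0133083)^12 ≈ 1.171924.
EAR = 1.171924 − 1 ≈ 17.19238%.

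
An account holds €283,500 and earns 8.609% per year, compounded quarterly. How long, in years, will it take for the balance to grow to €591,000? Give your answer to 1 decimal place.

(1 + 0.0215225)^(4t) = 591,000/283,500 = 2.0847.
4t·ln(1 + 0.0215225) = ln(2.0847); 4t = 0.7346/0.0212942 ≈ 34.4979.
t ≈ 8.6245 years.

8.6 years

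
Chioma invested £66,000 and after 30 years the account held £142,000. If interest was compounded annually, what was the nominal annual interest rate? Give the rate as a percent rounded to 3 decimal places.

2.587%

(1 + r)^30 = 142,000/66,000 = 2.15152.
1 + r = 2.15152^(1/30) ≈ 1.025868, so r ≈ 0.025868.
r ≈ 2.58680%.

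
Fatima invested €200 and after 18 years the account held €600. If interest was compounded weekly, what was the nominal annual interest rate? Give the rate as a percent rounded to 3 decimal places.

(1 + r/52)^936 = 600/200 = 3.
1 + r/52 = 3^(1/936) ≈ 1.001174, so r/52 ≈ 0.00117442.
r ≈ 52·0.00117442 = 6.10698%.

6.107%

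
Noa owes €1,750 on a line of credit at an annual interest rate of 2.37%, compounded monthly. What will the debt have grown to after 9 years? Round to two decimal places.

Growth factor = (1 + 0.001975)^108 ≈ 1.237495579.
A ≈ 1,750 × 1.237495579 ≈ 2,165.6173.

€2,165.62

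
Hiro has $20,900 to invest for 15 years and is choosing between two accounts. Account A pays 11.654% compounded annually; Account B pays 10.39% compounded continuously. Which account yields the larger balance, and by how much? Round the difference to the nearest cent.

Account A, by $9,899.25

Account A growth factor: (1 + 0.11654)^15 ≈ 5.22533686993; balance ≈ 109,209.5406.
Account B growth factor: e^(0.1039·15) = e^1.5585 ≈ 4.7516883643; balance ≈ 99,310.2868.
Account A is larger by 9,899.2538.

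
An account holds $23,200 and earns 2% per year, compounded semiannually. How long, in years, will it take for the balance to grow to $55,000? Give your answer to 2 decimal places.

(1 + 0.01)^(2t) = 55,000/23,200 = 2.3707.
2t·ln(1 + 0.01) = ln(2.3707); 2t = 0.86318/0.00995033 ≈ 86.7490.
t ≈ 43.3745 years.

43.37 years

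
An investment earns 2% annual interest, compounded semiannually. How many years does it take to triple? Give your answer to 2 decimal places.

(1 + 0.01)^(2t) = 3.
2t = ln 3 / ln(1 + 0.01) ≈ 1.0986/0.00995033 ≈ 110.4096.
t ≈ 55.2048.

55.20 years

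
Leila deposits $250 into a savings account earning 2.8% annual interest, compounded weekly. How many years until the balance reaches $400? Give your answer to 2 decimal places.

16.79 years

(1 + 0.000538462)^(52t) = 400/250 = 1.6.
52t·ln(1 + 0.000538462) = ln(1.6); 52t = 0.47/0.000538317 ≈ 873.0989.
t ≈ 16.7904 years.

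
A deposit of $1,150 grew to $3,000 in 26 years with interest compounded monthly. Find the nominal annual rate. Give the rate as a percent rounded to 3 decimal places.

3.694%

The 312-period growth factor is 3,000/1,150 = 2.6087.
r/12 = 2.6087^(1/312) − 1 ≈ 0.00307797, so r ≈ 12·0.00307797 = 3.69356%.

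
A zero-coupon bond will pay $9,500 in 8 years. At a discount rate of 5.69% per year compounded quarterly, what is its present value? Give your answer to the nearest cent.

Periodic rate = 5.69%/4 = 0.014225; 32 periods.
P = 9,500/(1 + 0.014225)^32 ≈ 9,500/1.571440586 ≈ 6,045.4083.

$6,045.41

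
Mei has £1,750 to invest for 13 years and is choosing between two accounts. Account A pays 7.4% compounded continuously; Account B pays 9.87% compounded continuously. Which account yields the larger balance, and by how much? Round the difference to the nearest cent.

A: e^(0.074·13) = e^0.962 ≈ 2.616925093, so 1,750 × 2.616925093 ≈ 4,579.6189.
B: e^(0.0987·13) = e^1.2831 ≈ 3.607806608, so 1,750 × 3.607806608 ≈ 6,313.6616.
Difference ≈ 1,734.0427 in favor of B.

Account B, by £1,734.04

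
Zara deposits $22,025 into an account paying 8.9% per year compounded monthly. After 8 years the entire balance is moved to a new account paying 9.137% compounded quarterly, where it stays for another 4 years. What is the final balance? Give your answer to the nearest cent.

$64,258.83

After 8 years at 8.9%: 22,025 × 2.0327156333 ≈ 44,770.5618.
Then 4 years at 9.137%: 44,770.5618 × 1.4352919224 ≈ 64,258.8257.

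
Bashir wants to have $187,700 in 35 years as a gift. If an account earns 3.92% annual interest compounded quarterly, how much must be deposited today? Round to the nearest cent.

Growth factor = (1 + 0.0098)^140 ≈ 3.91697942519.
P = 187,700/3.91697942519 ≈ 47,919.5777.

$47,919.58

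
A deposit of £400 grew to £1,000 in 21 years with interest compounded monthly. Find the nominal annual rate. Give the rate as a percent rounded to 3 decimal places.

The 252-period growth factor is 1,000/400 = 2.5.
r/12 = 2.5^(1/252) − 1 ≈ 0.00364269, so r ≈ 12·0.00364269 = 4.37123%.

4.371%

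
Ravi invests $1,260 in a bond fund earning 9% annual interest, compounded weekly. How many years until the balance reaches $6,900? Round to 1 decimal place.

18.9 years

We need (1 + 0.00173077)^(52t) = 5.4762, so 52t = ln 5.4762 / ln 1.001731 ≈ 983.3089.
t ≈ 983.3089/52 = 18.9098 years.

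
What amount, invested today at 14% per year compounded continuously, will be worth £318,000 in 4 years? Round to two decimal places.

P = A·e^(−rt) = 318,000·e^(−0.56).
e^(−0.56) ≈ 0.571209063849, so P ≈ 181,644.4823.

£181,644.48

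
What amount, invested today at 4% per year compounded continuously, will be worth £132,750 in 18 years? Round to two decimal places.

P = A·e^(−rt) = 132,750·e^(−0.72).
e^(−0.72) ≈ 0.48675225596, so P ≈ 64,616.3620.

£64,616.36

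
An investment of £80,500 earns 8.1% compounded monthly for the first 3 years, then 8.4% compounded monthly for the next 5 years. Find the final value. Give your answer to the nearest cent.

Phase 1: 80,500·(1 + 0.00675)^36 ≈ 102,559.2552.
Phase 2: 102,559.2552·(1 + 0.007)^60 ≈ 155,863.0217.

£155,863.02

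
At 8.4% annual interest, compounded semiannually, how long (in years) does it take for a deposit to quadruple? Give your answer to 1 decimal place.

16.8 years

(1 + 0.042)^(2t) = 4.
2t = ln 4 / ln(1 + 0.042) ≈ 1.3863/0.0411419 ≈ 33.6954.
t ≈ 16.8477.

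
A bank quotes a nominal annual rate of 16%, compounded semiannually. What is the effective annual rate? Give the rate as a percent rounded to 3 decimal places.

16.640%

EAR = (1 + 16%/2)^2 − 1 = (1 + 0.08)^2 − 1.
(1 + 0.08)^2 ≈ 1.1664, so EAR ≈ 16.64000%.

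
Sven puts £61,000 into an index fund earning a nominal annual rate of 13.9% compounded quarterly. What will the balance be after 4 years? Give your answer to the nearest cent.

£105,365.10

Growth factor = (1 + 0.03475)^16 ≈ 1.72729677104.
A ≈ 61,000 × 1.72729677104 ≈ 105,365.1030.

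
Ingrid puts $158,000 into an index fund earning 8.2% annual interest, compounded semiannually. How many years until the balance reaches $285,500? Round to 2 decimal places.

7.36 years

(1 + 0.041)^(2t) = 285,500/158,000 = 1.807.
2t·ln(1 + 0.041) = ln(1.807); 2t = 0.59165/0.0401818 ≈ 14.7243.
t ≈ 7.3621 years.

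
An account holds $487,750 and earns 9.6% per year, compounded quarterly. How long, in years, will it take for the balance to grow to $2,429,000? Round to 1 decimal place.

16.9 years

We need (1 + 0.024)^(4t) = 4.98, so 4t = ln 4.98 / ln 1.024 ≈ 67.6925.
t ≈ 67.6925/4 = 16.9231 years.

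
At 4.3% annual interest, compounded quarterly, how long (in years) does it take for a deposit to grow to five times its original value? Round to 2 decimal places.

(1 + 0.01075)^(4t) = 5.
4t = ln 5 / ln(1 + 0.01075) ≈ 1.6094/0.0106926 ≈ 150.5184.
t ≈ 37.6296.

37.63 years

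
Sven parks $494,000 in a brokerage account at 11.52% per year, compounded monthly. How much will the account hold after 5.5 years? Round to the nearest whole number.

$928,076

Periodic rate = 11.52%/12 = 0.0096; periods = 12·5.5 = 66.
A = 494,000·(1 + 0.0096)^66 ≈ 494,000·1.87869623664 ≈ 928,075.9409.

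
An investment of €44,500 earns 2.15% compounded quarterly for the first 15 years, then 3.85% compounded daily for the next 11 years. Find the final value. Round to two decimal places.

€93,747.33

After 15 years at 2.15%: 44,500 × 1.3793831059 ≈ 61,382.5482.
Then 11 years at 3.85%: 61,382.5482 × 1.5272636441 ≈ 93,747.3343.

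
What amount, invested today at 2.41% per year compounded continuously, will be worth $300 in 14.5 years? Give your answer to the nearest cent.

P = A·e^(−rt) = 300·e^(−0.34945).
e^(−0.34945) ≈ 0.705075775, so P ≈ 211.5227.

$211.52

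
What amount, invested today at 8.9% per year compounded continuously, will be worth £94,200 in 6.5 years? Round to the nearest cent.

P = A·e^(−rt) = 94,200·e^(−0.5785).
e^(−0.5785) ≈ 0.56073884432, so P ≈ 52,821.5991.

£52,821.60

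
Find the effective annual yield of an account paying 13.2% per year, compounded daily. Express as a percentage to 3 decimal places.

EAR = (1 + 13.2%/365)^365 − 1 = (1 + 0.000361644)^365 − 1.
(1 + 0.000361644)^365 ≈ 1.141081, so EAR ≈ 14.10811%.

14.108%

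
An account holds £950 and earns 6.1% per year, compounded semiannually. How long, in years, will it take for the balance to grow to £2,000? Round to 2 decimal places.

We need (1 + 0.0305)^(2t) = 2.1053, so 2t = ln 2.1053 / ln 1.0305 ≈ 24.7782.
t ≈ 24.7782/2 = 12.3891 years.

12.39 years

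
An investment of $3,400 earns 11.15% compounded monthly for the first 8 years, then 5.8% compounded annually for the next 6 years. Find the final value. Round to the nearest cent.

Phase 1: 3,400·(1 + 0.1115/12)^96 ≈ 8,261.9186.
Phase 2: 8,261.9186·(1 + 0.058)^6 ≈ 11,587.6380.

$11,587.64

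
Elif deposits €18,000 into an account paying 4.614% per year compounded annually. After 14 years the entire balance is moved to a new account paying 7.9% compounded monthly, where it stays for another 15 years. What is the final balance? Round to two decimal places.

€110,276.29

Phase 1: 18,000·(1 + 0.04614)^14 ≈ 33,847.7510.
Phase 2: 33,847.7510·(1 + 0.079/12)^180 ≈ 110,276.2925.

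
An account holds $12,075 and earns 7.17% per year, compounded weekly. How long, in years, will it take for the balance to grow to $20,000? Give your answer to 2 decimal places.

We need (1 + 0.00137885)^(52t) = 1.6563, so 52t = ln 1.6563 / ln 1.001379 ≈ 366.2068.
t ≈ 366.2068/52 = 7.0424 years.

7.04 years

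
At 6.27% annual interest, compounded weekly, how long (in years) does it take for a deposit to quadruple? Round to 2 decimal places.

22.12 years

(1 + 0.00120577)^(52t) = 4.
52t = ln 4 / ln(1 + 0.00120577) ≈ 1.3863/0.00120504 ≈ 1150.4108.
t ≈ 22.1233.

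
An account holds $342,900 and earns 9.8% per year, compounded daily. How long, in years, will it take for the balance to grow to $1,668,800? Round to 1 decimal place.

16.1 years

We need (1 + 0.000268493)^(365t) = 4.8667, so 365t = ln 4.8667 / ln 1.000268 ≈ 5894.5029.
t ≈ 5894.5029/365 = 16.1493 years.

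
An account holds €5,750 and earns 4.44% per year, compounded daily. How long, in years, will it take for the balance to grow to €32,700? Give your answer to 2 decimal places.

We need (1 + 0.000121644)^(365t) = 5.687, so 365t = ln 5.687 / ln 1.000122 ≈ 14289.9221.
t ≈ 14289.9221/365 = 39.1505 years.

39.15 years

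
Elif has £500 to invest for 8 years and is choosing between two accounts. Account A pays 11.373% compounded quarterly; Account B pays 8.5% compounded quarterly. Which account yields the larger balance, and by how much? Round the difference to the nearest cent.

Account A, by £246.36

Account A growth factor: (1 + 0.0284325)^32 ≈ 2.452592305; balance ≈ 1,226.2962.
Account B growth factor: (1 + 0.02125)^32 ≈ 1.95986531; balance ≈ 979.9327.
Account A is larger by 246.3635.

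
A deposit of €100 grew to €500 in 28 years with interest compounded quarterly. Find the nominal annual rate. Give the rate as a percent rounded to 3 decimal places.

5.789%

(1 + r/4)^112 = 500/100 = 5.
1 + r/4 = 5^(1/112) ≈ 1.014474, so r/4 ≈ 0.0144737.
r ≈ 4·0.0144737 = 5.78949%.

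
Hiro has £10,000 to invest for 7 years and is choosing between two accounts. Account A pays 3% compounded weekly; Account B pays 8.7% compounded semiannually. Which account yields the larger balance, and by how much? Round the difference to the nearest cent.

Account B, by £5,814.71

A: (1 + 0.03/52)^364 ≈ 1.2336033585, so 10,000 × 1.2336033585 ≈ 12,336.0336.
B: (1 + 0.0435)^14 ≈ 1.8150740495, so 10,000 × 1.8150740495 ≈ 18,150.7405.
Difference ≈ 5,814.7069 in favor of B.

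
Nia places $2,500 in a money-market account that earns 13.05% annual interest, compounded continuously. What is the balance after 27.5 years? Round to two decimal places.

A = P·e^(rt) = 2,500·e^(0.1305·27.5) = 2,500·e^3.58875.
e^3.58875 ≈ 36.188811628, so A ≈ 90,472.0291.

$90,472.03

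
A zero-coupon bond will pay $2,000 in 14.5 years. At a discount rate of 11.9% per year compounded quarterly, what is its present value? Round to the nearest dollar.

$365

Growth factor = (1 + 0.02975)^58 ≈ 5.475760397.
P = 2,000/5.475760397 ≈ 365.2461.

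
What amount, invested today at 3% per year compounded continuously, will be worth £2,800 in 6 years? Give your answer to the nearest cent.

£2,338.76

P = A·e^(−rt) = 2,800·e^(−0.18).
e^(−0.18) ≈ 0.8352702114, so P ≈ 2,338.7566.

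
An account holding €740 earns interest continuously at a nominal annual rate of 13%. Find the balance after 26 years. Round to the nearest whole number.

A = P·e^(rt) = 740·e^(0.13·26) = 740·e^3.38.
e^3.38 ≈ 29.370771113, so A ≈ 21,734.3706.

€21,734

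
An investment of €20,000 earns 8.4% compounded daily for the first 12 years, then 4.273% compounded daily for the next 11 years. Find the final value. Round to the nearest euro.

Phase 1: 20,000·(1 + 0.084/365)^4380 ≈ 54,795.9509.
Phase 2: 54,795.9509·(1 + 0.04273/365)^4015 ≈ 87,673.4215.

€87,673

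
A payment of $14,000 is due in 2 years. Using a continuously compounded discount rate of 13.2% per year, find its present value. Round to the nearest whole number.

P = A·e^(−rt) = 14,000·e^(−0.264).
e^(−0.264) ≈ 0.76797353966, so P ≈ 10,751.6296.

$10,752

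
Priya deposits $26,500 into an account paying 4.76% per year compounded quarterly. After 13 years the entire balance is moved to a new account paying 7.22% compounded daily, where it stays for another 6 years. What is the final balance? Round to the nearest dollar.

After 13 years at 4.76%: 26,500 × 1.8499286878 ≈ 49,023.1102.
Then 6 years at 7.22%: 49,023.1102 × 1.5421185616 ≈ 75,599.4482.

$75,599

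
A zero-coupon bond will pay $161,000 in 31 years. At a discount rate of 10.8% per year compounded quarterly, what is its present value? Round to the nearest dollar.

$5,917

Periodic rate = 10.8%/4 = 0.027; 124 periods.
P = 161,000/(1 + 0.027)^124 ≈ 161,000/27.2104050119 ≈ 5,916.8542.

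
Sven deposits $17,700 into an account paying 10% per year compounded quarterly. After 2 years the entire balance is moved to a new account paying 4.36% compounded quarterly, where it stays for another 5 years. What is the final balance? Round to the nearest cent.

Phase 1: 17,700·(1 + 0.025)^8 ≈ 21,565.7313.
Phase 2: 21,565.7313·(1 + 0.0109)^20 ≈ 26,787.2494.

$26,787.25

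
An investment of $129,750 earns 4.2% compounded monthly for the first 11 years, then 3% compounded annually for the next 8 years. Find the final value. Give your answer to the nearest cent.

$260,674.71

After 11 years at 4.2%: 129,750 × 1.58596551812 ≈ 205,779.0260.
Then 8 years at 3%: 205,779.0260 × 1.26677008139 ≈ 260,674.7135.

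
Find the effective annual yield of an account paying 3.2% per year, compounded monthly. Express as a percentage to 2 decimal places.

3.25%

One year is 12 periods at 0.00266667 each: (1 + 0.00266667)^12 ≈ 1.032474.
EAR = 1.032474 − 1 ≈ 3.24735%.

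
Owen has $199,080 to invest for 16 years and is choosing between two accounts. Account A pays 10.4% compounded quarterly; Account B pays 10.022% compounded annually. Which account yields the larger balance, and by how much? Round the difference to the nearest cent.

Account A, by $111,403.84

A: (1 + 0.026)^64 ≈ 5.169292292962, so 199,080 × 5.169292292962 ≈ 1,029,102.7097.
B: (1 + 0.10022)^16 ≈ 4.60969897638, so 199,080 × 4.60969897638 ≈ 917,698.8722.
Difference ≈ 111,403.8375 in favor of A.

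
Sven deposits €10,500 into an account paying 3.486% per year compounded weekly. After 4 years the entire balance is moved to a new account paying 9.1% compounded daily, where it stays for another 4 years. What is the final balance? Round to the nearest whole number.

€17,370

After 4 years at 3.486%: 10,500 × 1.1495761183 ≈ 12,070.5492.
Then 4 years at 9.1%: 12,070.5492 × 1.439008928 ≈ 17,369.6281.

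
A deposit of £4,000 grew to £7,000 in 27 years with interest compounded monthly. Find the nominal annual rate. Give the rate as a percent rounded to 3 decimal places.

2.074%

(1 + r/12)^324 = 7,000/4,000 = 1.75.
1 + r/12 = 1.75^(1/324) ≈ 1.001729, so r/12 ≈ 0.0017287.
r ≈ 12·0.0017287 = 2.07444%.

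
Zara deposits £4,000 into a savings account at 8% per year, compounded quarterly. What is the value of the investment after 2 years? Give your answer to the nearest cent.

Periodic rate = 8%/4 = 0.02; periods = 4·2 = 8.
A = 4,000·(1 + 0.02)^8 ≈ 4,000·1.171659381 ≈ 4,686.6375.

£4,686.64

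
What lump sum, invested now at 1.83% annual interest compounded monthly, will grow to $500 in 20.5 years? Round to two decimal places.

Periodic rate = 1.83%/12 = 0.001525; 246 periods.
P = 500/(1 + 0.001525)^246 ≈ 500/1.4547939 ≈ 343.6913.

$343.69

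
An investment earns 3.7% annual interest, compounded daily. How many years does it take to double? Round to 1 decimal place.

18.7 years

(1 + 0.00010137)^(365t) = 2.
365t = ln 2 / ln(1 + 0.00010137) ≈ 0.69315/0.000101365 ≈ 6838.1498.
t ≈ 18.7347.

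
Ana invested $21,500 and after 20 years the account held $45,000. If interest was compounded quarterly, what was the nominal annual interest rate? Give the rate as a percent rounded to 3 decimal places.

The 80-period growth factor is 45,000/21,500 = 2.09302.
r/4 = 2.09302^(1/80) − 1 ≈ 0.00927537, so r ≈ 4·0.00927537 = 3.71015%.

3.710%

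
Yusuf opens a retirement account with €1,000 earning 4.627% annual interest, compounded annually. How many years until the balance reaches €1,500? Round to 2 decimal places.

We need (1 + 0.04627)^t = 1.5, so t = ln 1.5 / ln 1.04627 ≈ 8.9642.

8.96 years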